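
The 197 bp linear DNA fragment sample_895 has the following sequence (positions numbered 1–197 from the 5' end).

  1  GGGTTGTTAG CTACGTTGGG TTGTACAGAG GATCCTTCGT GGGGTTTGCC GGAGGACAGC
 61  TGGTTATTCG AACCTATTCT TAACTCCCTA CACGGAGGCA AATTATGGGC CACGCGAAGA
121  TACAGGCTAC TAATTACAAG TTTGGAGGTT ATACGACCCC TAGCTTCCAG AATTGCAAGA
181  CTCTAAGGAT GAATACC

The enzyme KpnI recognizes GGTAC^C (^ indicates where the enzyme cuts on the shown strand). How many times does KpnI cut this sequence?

No occurrence of GGTACC is present in the sequence.
KpnI does not cut: 0 sites.

0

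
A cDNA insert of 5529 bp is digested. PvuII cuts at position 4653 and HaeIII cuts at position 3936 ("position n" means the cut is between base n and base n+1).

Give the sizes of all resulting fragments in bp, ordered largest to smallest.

3936, 876, 717 bp

Combined cut positions (sorted): 3936, 4653.
Linear molecule, 2 cuts → 3 fragments:
  3936 − 0 = 3936 bp
  4653 − 3936 = 717 bp
  5529 − 4653 = 876 bp
Sorted largest to smallest: 3936, 876, 717 bp.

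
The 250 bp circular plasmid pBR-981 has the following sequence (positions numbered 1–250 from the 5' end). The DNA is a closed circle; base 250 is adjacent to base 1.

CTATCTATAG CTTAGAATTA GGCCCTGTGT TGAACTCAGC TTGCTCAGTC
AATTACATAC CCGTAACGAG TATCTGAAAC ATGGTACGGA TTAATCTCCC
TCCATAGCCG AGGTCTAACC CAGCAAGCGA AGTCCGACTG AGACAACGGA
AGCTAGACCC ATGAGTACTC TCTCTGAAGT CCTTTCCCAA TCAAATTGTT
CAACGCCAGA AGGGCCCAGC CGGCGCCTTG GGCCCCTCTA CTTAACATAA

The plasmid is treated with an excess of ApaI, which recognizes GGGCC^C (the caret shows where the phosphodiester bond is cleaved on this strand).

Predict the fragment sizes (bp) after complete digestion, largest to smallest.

232, 18 bp

ApaI sites (GGGCCC) start at positions 212, 230.
ApaI cuts after base 5 of each site (before the last base), so after positions 216, 234.
Circular molecule, 2 cuts → 2 fragments:
  217–234 → 18 bp
  235–250 then 1–216 → 16 + 216 = 232 bp
Sorted largest to smallest: 232, 18 bp.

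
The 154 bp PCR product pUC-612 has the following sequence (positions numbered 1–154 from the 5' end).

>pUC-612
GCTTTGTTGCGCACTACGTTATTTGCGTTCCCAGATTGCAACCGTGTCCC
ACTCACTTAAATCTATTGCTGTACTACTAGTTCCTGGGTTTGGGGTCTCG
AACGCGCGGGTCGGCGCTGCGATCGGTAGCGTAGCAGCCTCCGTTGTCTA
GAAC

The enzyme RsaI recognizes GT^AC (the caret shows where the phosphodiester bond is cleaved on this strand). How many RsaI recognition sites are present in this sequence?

GTAC occurs starting at position 71.
RsaI cuts at 1 site.

1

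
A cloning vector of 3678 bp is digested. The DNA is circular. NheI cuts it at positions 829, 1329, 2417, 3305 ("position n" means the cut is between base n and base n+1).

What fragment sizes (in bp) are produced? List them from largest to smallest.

1202, 1088, 888, 500 bp

Circular molecule, 4 cuts → 4 fragments:
  1329 − 829 = 500 bp
  2417 − 1329 = 1088 bp
  3305 − 2417 = 888 bp
  wrap: 3678 − 3305 + 829 = 1202 bp
Sorted largest to smallest: 1202, 1088, 888, 500 bp.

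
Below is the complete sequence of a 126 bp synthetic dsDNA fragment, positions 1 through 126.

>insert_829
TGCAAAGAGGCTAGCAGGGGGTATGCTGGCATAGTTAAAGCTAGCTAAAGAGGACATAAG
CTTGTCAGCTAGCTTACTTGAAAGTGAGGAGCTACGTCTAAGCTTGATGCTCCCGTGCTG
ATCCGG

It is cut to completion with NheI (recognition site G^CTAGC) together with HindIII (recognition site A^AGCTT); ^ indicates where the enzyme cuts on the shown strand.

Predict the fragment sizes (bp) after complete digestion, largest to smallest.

32, 30, 26, 18, 10, 10 bp

NheI sites (GCTAGC) start at positions 10, 40, 68.
NheI cuts after the first base of each site, so after positions 10, 40, 68.
HindIII sites (AAGCTT) start at positions 58, 100.
HindIII cuts after the first base of each site, so after positions 58, 100.
Combined cut positions: 10, 40, 58, 68, 100.
Linear molecule, 5 cuts → 6 fragments:
  1–10 → 10 bp
  11–40 → 30 bp
  41–58 → 18 bp
  59–68 → 10 bp
  69–100 → 32 bp
  101–126 → 26 bp
Sorted largest to smallest: 32, 30, 26, 18, 10, 10 bp.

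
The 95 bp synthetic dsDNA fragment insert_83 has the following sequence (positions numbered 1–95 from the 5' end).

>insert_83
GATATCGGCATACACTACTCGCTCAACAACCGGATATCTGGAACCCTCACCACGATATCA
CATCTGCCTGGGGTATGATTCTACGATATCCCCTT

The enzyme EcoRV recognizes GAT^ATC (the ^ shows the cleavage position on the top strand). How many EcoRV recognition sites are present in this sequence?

4

GATATC occurs starting at positions 1, 33, 54, 85.
EcoRV cuts at 4 sites.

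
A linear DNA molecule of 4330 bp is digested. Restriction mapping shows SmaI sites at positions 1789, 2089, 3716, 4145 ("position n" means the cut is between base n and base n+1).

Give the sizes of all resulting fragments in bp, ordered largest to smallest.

Linear molecule, 4 cuts → 5 fragments:
  1789 − 0 = 1789 bp
  2089 − 1789 = 300 bp
  3716 − 2089 = 1627 bp
  4145 − 3716 = 429 bp
  4330 − 4145 = 185 bp
Sorted largest to smallest: 1789, 1627, 429, 300, 185 bp.

1789, 1627, 429, 300, 185 bp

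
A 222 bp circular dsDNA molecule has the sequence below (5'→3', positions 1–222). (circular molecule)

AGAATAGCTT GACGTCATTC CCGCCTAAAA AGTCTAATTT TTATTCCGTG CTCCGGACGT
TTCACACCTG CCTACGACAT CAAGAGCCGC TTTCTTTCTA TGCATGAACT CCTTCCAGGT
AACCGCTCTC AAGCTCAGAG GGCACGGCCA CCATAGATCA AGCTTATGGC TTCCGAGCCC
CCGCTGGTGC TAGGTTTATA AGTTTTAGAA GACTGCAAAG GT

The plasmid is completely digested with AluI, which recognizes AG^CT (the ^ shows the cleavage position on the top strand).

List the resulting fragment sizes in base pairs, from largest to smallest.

AluI sites (AGCT) start at positions 6, 132, 161.
AluI cuts after base 2 of each site, so after positions 7, 133, 162.
Circular molecule, 3 cuts → 3 fragments:
  8–133 → 126 bp
  134–162 → 29 bp
  163–222 then 1–7 → 60 + 7 = 67 bp
Sorted largest to smallest: 126, 67, 29 bp.

126, 67, 29 bp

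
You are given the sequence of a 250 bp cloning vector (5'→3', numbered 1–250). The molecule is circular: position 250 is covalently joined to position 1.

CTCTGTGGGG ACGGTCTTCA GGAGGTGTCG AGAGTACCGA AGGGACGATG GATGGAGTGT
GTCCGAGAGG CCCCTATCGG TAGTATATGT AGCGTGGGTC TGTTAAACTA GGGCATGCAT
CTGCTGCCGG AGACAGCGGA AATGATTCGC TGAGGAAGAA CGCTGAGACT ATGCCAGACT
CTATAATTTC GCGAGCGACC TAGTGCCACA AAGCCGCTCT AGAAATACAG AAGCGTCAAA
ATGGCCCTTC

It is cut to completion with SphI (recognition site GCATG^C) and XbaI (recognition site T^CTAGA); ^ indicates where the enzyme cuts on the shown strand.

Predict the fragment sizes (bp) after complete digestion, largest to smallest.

149, 101 bp

The SphI site (GCATGC) starts at position 113.
SphI cuts after base 5 of each site (before the last base), so after position 117.
The XbaI site (TCTAGA) starts at position 218.
XbaI cuts after the first base of each site, so after position 218.
Combined cut positions: 117, 218.
Circular molecule, 2 cuts → 2 fragments:
  118–218 → 101 bp
  219–250 then 1–117 → 32 + 117 = 149 bp
Sorted largest to smallest: 149, 101 bp.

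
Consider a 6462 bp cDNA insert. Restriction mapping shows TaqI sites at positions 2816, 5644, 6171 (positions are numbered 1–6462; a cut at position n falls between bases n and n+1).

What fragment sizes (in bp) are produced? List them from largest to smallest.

Linear molecule, 3 cuts → 4 fragments:
  2816 − 0 = 2816 bp
  5644 − 2816 = 2828 bp
  6171 − 5644 = 527 bp
  6462 − 6171 = 291 bp
Sorted largest to smallest: 2828, 2816, 527, 291 bp.

2828, 2816, 527, 291 bp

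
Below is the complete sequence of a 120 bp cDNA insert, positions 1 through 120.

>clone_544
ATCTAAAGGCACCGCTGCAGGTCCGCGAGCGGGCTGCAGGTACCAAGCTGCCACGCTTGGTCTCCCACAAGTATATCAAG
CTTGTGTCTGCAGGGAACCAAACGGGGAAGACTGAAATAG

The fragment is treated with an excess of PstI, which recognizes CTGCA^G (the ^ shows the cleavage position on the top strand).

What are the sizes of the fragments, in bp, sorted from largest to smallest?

54, 28, 19, 19 bp

PstI sites (CTGCAG) start at positions 15, 34, 88.
PstI cuts after base 5 of each site (before the last base), so after positions 19, 38, 92.
Linear molecule, 3 cuts → 4 fragments:
  1–19 → 19 bp
  20–38 → 19 bp
  39–92 → 54 bp
  93–120 → 28 bp
Sorted largest to smallest: 54, 28, 19, 19 bp.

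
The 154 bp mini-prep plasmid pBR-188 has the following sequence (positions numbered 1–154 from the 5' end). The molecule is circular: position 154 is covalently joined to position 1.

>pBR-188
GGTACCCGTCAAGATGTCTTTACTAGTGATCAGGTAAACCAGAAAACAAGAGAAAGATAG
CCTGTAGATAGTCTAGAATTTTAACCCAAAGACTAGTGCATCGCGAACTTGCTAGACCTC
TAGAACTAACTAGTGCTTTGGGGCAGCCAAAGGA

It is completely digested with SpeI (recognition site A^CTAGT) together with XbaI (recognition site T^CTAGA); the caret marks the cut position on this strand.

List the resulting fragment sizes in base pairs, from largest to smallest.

50, 47, 27, 20, 10 bp

SpeI sites (ACTAGT) start at positions 22, 92, 129.
SpeI cuts after the first base of each site, so after positions 22, 92, 129.
XbaI sites (TCTAGA) start at positions 72, 119.
XbaI cuts after the first base of each site, so after positions 72, 119.
Combined cut positions: 22, 72, 92, 119, 129.
Circular molecule, 5 cuts → 5 fragments:
  23–72 → 50 bp
  73–92 → 20 bp
  93–119 → 27 bp
  120–129 → 10 bp
  130–154 then 1–22 → 25 + 22 = 47 bp
Sorted largest to smallest: 50, 47, 27, 20, 10 bp.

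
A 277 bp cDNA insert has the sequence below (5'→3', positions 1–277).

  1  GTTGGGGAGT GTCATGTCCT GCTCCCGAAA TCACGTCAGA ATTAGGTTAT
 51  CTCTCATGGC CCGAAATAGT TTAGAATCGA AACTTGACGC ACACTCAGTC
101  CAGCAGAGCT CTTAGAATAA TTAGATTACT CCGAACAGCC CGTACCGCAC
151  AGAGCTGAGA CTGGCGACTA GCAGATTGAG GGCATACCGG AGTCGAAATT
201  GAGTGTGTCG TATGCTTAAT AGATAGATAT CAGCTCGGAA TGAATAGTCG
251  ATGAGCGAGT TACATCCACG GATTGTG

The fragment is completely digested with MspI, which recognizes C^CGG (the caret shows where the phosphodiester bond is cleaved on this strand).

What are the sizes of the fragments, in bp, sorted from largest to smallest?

187, 90 bp

The MspI site (CCGG) starts at position 187.
MspI cuts after the first base of each site, so after position 187.
Linear molecule, 1 cut → 2 fragments:
  1–187 → 187 bp
  188–277 → 90 bp
Sorted largest to smallest: 187, 90 bp.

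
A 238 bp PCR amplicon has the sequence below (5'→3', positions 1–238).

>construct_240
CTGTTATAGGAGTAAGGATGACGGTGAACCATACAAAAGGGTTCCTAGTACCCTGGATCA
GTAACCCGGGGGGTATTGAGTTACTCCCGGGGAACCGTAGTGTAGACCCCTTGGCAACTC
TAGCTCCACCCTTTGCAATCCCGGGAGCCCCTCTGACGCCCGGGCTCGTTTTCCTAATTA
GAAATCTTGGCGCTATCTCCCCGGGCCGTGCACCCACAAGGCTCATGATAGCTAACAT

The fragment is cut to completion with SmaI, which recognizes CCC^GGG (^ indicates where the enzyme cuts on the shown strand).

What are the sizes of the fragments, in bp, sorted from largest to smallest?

67, 54, 41, 36, 21, 19 bp

SmaI sites (CCCGGG) start at positions 65, 86, 140, 159, 200.
SmaI cuts after base 3 of each site, so after positions 67, 88, 142, 161, 202.
Linear molecule, 5 cuts → 6 fragments:
  1–67 → 67 bp
  68–88 → 21 bp
  89–142 → 54 bp
  143–161 → 19 bp
  162–202 → 41 bp
  203–238 → 36 bp
Sorted largest to smallest: 67, 54, 41, 36, 21, 19 bp.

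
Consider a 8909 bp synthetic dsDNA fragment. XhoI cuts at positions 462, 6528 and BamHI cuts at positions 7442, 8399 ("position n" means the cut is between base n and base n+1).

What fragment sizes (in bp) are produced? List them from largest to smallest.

6066, 957, 914, 510, 462 bp

Combined cut positions (sorted): 462, 6528, 7442, 8399.
Linear molecule, 4 cuts → 5 fragments:
  462 − 0 = 462 bp
  6528 − 462 = 6066 bp
  7442 − 6528 = 914 bp
  8399 − 7442 = 957 bp
  8909 − 8399 = 510 bp
Sorted largest to smallest: 6066, 957, 914, 510, 462 bp.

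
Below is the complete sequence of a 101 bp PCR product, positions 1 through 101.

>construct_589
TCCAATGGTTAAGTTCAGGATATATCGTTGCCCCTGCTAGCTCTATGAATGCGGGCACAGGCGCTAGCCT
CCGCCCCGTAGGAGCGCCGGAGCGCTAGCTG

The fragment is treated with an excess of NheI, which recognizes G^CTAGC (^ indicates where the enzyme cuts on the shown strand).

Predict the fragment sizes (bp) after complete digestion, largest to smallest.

36, 31, 27, 7 bp

NheI sites (GCTAGC) start at positions 36, 63, 94.
NheI cuts after the first base of each site, so after positions 36, 63, 94.
Linear molecule, 3 cuts → 4 fragments:
  1–36 → 36 bp
  37–63 → 27 bp
  64–94 → 31 bp
  95–101 → 7 bp
Sorted largest to smallest: 36, 31, 27, 7 bp.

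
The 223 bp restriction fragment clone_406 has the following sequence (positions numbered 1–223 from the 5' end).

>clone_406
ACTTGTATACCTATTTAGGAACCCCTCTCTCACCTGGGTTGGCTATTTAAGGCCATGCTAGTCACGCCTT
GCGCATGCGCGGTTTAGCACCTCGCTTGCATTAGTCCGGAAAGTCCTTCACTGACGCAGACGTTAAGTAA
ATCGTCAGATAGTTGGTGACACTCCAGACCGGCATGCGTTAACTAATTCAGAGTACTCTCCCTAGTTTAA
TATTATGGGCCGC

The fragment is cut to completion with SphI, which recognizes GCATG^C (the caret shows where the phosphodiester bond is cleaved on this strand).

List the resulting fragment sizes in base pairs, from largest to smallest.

SphI sites (GCATGC) start at positions 73, 172.
SphI cuts after base 5 of each site (before the last base), so after positions 77, 176.
Linear molecule, 2 cuts → 3 fragments:
  1–77 → 77 bp
  78–176 → 99 bp
  177–223 → 47 bp
Sorted largest to smallest: 99, 77, 47 bp.

99, 77, 47 bp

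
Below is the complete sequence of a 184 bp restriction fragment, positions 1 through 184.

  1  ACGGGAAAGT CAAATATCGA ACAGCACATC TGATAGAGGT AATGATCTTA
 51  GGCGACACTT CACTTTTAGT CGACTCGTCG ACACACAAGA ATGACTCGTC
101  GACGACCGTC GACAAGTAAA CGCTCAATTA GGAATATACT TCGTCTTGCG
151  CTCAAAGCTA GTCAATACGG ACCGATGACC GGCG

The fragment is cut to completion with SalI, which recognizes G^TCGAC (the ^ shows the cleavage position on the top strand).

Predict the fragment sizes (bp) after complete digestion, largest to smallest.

SalI sites (GTCGAC) start at positions 69, 77, 98, 108.
SalI cuts after the first base of each site, so after positions 69, 77, 98, 108.
Linear molecule, 4 cuts → 5 fragments:
  1–69 → 69 bp
  70–77 → 8 bp
  78–98 → 21 bp
  99–108 → 10 bp
  109–184 → 76 bp
Sorted largest to smallest: 76, 69, 21, 10, 8 bp.

76, 69, 21, 10, 8 bp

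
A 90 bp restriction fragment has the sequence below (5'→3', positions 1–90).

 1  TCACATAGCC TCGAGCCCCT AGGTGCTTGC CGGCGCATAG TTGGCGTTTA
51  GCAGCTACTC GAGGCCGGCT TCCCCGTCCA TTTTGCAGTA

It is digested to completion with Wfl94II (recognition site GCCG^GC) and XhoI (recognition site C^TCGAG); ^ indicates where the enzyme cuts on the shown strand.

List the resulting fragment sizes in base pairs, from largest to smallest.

26, 23, 22, 10, 9 bp

Wfl94II sites (GCCGGC) start at positions 29, 64.
Wfl94II cuts after base 4 of each site, so after positions 32, 67.
XhoI sites (CTCGAG) start at positions 10, 58.
XhoI cuts after the first base of each site, so after positions 10, 58.
Combined cut positions: 10, 32, 58, 67.
Linear molecule, 4 cuts → 5 fragments:
  1–10 → 10 bp
  11–32 → 22 bp
  33–58 → 26 bp
  59–67 → 9 bp
  68–90 → 23 bp
Sorted largest to smallest: 26, 23, 22, 10, 9 bp.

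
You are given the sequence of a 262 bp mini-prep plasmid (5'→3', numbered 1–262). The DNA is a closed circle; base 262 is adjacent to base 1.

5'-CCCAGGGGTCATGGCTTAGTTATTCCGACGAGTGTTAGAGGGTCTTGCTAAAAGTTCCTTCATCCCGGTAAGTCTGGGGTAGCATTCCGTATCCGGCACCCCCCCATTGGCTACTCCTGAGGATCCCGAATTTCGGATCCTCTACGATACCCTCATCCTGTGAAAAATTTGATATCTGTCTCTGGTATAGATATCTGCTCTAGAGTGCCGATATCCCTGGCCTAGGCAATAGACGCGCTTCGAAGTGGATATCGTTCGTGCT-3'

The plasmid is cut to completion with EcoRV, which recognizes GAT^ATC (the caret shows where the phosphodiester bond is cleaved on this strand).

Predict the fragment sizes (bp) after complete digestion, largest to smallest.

EcoRV sites (GATATC) start at positions 171, 190, 210, 248.
EcoRV cuts after base 3 of each site, so after positions 173, 192, 212, 250.
Circular molecule, 4 cuts → 4 fragments:
  174–192 → 19 bp
  193–212 → 20 bp
  213–250 → 38 bp
  251–262 then 1–173 → 12 + 173 = 185 bp
Sorted largest to smallest: 185, 38, 20, 19 bp.

185, 38, 20, 19 bp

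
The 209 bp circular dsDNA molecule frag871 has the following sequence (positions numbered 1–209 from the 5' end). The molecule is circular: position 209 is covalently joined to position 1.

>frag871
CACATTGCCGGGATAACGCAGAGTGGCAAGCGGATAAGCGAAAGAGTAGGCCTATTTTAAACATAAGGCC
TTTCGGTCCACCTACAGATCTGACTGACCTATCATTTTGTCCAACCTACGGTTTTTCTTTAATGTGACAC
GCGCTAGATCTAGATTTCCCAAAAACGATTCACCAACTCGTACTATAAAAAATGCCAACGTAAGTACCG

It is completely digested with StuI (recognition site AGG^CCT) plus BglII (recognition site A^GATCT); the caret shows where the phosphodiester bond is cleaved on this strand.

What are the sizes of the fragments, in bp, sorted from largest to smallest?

StuI sites (AGGCCT) start at positions 48, 66.
StuI cuts after base 3 of each site, so after positions 50, 68.
BglII sites (AGATCT) start at positions 86, 146.
BglII cuts after the first base of each site, so after positions 86, 146.
Combined cut positions: 50, 68, 86, 146.
Circular molecule, 4 cuts → 4 fragments:
  51–68 → 18 bp
  69–86 → 18 bp
  87–146 → 60 bp
  147–209 then 1–50 → 63 + 50 = 113 bp
Sorted largest to smallest: 113, 60, 18, 18 bp.

113, 60, 18, 18 bp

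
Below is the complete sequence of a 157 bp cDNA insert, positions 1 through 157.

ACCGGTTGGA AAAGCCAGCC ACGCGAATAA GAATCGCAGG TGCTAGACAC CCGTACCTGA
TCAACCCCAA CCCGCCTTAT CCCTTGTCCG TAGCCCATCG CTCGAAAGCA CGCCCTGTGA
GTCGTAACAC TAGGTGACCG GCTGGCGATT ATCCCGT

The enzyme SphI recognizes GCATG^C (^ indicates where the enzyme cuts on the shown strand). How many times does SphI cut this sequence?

No occurrence of GCATGC is present in the sequence.
SphI does not cut: 0 sites.

0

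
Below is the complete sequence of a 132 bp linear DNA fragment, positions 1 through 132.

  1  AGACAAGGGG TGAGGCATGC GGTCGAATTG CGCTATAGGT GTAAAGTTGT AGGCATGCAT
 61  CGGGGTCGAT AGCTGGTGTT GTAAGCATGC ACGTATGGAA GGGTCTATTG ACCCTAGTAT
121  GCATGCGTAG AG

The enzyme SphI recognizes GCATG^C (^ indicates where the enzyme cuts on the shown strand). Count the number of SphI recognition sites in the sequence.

4

GCATGC occurs starting at positions 15, 53, 85, 121.
SphI cuts at 4 sites.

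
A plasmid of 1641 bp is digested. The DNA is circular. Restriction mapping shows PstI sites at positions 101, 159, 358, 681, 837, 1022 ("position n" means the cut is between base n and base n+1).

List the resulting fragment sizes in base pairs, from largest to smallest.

Circular molecule, 6 cuts → 6 fragments:
  159 − 101 = 58 bp
  358 − 159 = 199 bp
  681 − 358 = 323 bp
  837 − 681 = 156 bp
  1022 − 837 = 185 bp
  wrap: 1641 − 1022 + 101 = 720 bp
Sorted largest to smallest: 720, 323, 199, 185, 156, 58 bp.

720, 323, 199, 185, 156, 58 bp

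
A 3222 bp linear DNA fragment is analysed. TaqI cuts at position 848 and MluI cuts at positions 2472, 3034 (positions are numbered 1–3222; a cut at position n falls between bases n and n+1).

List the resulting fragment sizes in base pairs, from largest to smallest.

1624, 848, 562, 188 bp

Combined cut positions (sorted): 848, 2472, 3034.
Linear molecule, 3 cuts → 4 fragments:
  848 − 0 = 848 bp
  2472 − 848 = 1624 bp
  3034 − 2472 = 562 bp
  3222 − 3034 = 188 bp
Sorted largest to smallest: 1624, 848, 562, 188 bp.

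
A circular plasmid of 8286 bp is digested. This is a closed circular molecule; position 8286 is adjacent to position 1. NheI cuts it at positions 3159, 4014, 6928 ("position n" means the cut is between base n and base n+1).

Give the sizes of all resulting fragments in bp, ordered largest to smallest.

Circular molecule, 3 cuts → 3 fragments:
  4014 − 3159 = 855 bp
  6928 − 4014 = 2914 bp
  wrap: 8286 − 6928 + 3159 = 4517 bp
Sorted largest to smallest: 4517, 2914, 855 bp.

4517, 2914, 855 bp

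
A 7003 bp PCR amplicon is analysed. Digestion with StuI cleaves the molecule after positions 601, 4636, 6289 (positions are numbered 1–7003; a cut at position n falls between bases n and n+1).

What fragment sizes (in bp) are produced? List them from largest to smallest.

4035, 1653, 714, 601 bp

Linear molecule, 3 cuts → 4 fragments:
  601 − 0 = 601 bp
  4636 − 601 = 4035 bp
  6289 − 4636 = 1653 bp
  7003 − 6289 = 714 bp
Sorted largest to smallest: 4035, 1653, 714, 601 bp.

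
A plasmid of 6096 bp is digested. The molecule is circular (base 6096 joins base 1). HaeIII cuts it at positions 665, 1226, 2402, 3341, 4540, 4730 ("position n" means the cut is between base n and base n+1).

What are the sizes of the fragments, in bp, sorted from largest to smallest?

2031, 1199, 1176, 939, 561, 190 bp

Circular molecule, 6 cuts → 6 fragments:
  1226 − 665 = 561 bp
  2402 − 1226 = 1176 bp
  3341 − 2402 = 939 bp
  4540 − 3341 = 1199 bp
  4730 − 4540 = 190 bp
  wrap: 6096 − 4730 + 665 = 2031 bp
Sorted largest to smallest: 2031, 1199, 1176, 939, 561, 190 bp.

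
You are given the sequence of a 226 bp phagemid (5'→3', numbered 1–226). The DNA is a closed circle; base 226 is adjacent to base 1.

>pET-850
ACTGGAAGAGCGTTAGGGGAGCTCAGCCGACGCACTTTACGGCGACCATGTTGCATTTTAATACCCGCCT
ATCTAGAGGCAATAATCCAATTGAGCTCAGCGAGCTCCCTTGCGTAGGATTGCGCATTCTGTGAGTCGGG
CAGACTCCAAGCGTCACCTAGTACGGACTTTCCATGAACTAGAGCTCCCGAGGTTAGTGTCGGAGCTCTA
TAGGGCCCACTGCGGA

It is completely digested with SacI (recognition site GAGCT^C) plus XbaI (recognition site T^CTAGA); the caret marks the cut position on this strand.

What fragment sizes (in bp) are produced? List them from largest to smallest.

SacI sites (GAGCTC) start at positions 19, 93, 102, 182, 203.
SacI cuts after base 5 of each site (before the last base), so after positions 23, 97, 106, 186, 207.
The XbaI site (TCTAGA) starts at position 72.
XbaI cuts after the first base of each site, so after position 72.
Combined cut positions: 23, 72, 97, 106, 186, 207.
Circular molecule, 6 cuts → 6 fragments:
  24–72 → 49 bp
  73–97 → 25 bp
  98–106 → 9 bp
  107–186 → 80 bp
  187–207 → 21 bp
  208–226 then 1–23 → 19 + 23 = 42 bp
Sorted largest to smallest: 80, 49, 42, 25, 21, 9 bp.

80, 49, 42, 25, 21, 9 bp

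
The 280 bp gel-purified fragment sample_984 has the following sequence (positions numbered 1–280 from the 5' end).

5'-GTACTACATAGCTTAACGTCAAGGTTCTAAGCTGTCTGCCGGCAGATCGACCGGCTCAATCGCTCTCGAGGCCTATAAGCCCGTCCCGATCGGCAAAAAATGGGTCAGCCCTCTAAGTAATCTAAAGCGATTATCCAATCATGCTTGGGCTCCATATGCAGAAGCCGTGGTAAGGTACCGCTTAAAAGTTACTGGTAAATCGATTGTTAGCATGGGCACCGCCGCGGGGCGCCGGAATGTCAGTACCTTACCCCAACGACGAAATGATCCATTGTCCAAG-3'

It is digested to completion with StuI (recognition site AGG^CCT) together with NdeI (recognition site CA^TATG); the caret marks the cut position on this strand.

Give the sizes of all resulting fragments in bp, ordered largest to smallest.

The StuI site (AGGCCT) starts at position 69.
StuI cuts after base 3 of each site, so after position 71.
The NdeI site (CATATG) starts at position 153.
NdeI cuts after base 2 of each site, so after position 154.
Combined cut positions: 71, 154.
Linear molecule, 2 cuts → 3 fragments:
  1–71 → 71 bp
  72–154 → 83 bp
  155–280 → 126 bp
Sorted largest to smallest: 126, 83, 71 bp.

126, 83, 71 bp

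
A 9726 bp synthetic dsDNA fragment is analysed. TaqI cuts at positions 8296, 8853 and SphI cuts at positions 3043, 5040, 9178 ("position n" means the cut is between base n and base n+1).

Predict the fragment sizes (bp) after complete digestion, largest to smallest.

Combined cut positions (sorted): 3043, 5040, 8296, 8853, 9178.
Linear molecule, 5 cuts → 6 fragments:
  3043 − 0 = 3043 bp
  5040 − 3043 = 1997 bp
  8296 − 5040 = 3256 bp
  8853 − 8296 = 557 bp
  9178 − 8853 = 325 bp
  9726 − 9178 = 548 bp
Sorted largest to smallest: 3256, 3043, 1997, 557, 548, 325 bp.

3256, 3043, 1997, 557, 548, 325 bp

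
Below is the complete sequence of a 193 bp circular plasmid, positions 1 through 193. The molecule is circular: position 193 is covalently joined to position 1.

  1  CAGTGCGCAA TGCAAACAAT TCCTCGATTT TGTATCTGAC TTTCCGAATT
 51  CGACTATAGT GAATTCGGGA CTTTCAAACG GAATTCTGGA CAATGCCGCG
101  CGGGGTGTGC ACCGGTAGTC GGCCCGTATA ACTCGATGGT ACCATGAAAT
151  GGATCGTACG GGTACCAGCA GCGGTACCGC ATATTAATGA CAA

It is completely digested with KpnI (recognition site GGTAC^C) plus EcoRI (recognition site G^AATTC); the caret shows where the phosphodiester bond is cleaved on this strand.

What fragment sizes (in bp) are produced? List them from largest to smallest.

62, 61, 23, 20, 15, 12 bp

KpnI sites (GGTACC) start at positions 138, 161, 173.
KpnI cuts after base 5 of each site (before the last base), so after positions 142, 165, 177.
EcoRI sites (GAATTC) start at positions 46, 61, 81.
EcoRI cuts after the first base of each site, so after positions 46, 61, 81.
Combined cut positions: 46, 61, 81, 142, 165, 177.
Circular molecule, 6 cuts → 6 fragments:
  47–61 → 15 bp
  62–81 → 20 bp
  82–142 → 61 bp
  143–165 → 23 bp
  166–177 → 12 bp
  178–193 then 1–46 → 16 + 46 = 62 bp
Sorted largest to smallest: 62, 61, 23, 20, 15, 12 bp.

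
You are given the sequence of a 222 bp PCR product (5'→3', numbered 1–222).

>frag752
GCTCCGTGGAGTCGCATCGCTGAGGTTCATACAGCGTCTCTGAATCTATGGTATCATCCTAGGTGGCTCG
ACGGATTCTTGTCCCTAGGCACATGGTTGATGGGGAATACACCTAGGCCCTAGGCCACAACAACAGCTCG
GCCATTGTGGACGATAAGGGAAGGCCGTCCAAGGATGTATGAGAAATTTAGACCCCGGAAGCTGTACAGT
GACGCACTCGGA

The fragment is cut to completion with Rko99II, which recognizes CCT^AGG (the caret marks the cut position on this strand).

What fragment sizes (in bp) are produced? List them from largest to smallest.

Rko99II sites (CCTAGG) start at positions 58, 84, 112, 119.
Rko99II cuts after base 3 of each site, so after positions 60, 86, 114, 121.
Linear molecule, 4 cuts → 5 fragments:
  1–60 → 60 bp
  61–86 → 26 bp
  87–114 → 28 bp
  115–121 → 7 bp
  122–222 → 101 bp
Sorted largest to smallest: 101, 60, 28, 26, 7 bp.

101, 60, 28, 26, 7 bp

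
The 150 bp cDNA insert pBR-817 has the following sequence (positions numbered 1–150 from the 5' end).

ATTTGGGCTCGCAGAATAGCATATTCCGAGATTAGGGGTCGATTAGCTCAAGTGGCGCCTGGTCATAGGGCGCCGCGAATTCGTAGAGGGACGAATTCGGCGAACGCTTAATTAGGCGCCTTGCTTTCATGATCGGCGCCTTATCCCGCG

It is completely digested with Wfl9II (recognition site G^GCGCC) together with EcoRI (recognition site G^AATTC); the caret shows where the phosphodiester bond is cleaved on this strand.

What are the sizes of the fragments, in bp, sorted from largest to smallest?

Wfl9II sites (GGCGCC) start at positions 54, 69, 115, 135.
Wfl9II cuts after the first base of each site, so after positions 54, 69, 115, 135.
EcoRI sites (GAATTC) start at positions 77, 93.
EcoRI cuts after the first base of each site, so after positions 77, 93.
Combined cut positions: 54, 69, 77, 93, 115, 135.
Linear molecule, 6 cuts → 7 fragments:
  1–54 → 54 bp
  55–69 → 15 bp
  70–77 → 8 bp
  78–93 → 16 bp
  94–115 → 22 bp
  116–135 → 20 bp
  136–150 → 15 bp
Sorted largest to smallest: 54, 22, 20, 16, 15, 15, 8 bp.

54, 22, 20, 16, 15, 15, 8 bp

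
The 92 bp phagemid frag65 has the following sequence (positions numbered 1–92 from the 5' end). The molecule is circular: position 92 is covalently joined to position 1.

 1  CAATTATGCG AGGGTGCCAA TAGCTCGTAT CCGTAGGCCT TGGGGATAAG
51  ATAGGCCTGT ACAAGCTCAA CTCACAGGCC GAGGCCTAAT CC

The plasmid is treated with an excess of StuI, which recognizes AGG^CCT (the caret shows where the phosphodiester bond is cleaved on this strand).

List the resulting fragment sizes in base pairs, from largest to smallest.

StuI sites (AGGCCT) start at positions 35, 53, 82.
StuI cuts after base 3 of each site, so after positions 37, 55, 84.
Circular molecule, 3 cuts → 3 fragments:
  38–55 → 18 bp
  56–84 → 29 bp
  85–92 then 1–37 → 8 + 37 = 45 bp
Sorted largest to smallest: 45, 29, 18 bp.

45, 29, 18 bp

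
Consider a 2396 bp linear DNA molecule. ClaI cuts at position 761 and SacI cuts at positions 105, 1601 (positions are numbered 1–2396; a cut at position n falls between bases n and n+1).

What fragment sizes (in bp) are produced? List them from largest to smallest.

840, 795, 656, 105 bp

Combined cut positions (sorted): 105, 761, 1601.
Linear molecule, 3 cuts → 4 fragments:
  105 − 0 = 105 bp
  761 − 105 = 656 bp
  1601 − 761 = 840 bp
  2396 − 1601 = 795 bp
Sorted largest to smallest: 840, 795, 656, 105 bp.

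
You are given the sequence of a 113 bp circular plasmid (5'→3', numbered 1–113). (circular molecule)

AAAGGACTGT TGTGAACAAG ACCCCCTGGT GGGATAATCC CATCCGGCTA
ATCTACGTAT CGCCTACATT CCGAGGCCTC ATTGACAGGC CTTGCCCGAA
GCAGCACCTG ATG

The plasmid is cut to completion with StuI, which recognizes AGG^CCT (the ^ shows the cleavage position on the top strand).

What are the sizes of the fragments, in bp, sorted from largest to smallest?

100, 13 bp

StuI sites (AGGCCT) start at positions 74, 87.
StuI cuts after base 3 of each site, so after positions 76, 89.
Circular molecule, 2 cuts → 2 fragments:
  77–89 → 13 bp
  90–113 then 1–76 → 24 + 76 = 100 bp
Sorted largest to smallest: 100, 13 bp.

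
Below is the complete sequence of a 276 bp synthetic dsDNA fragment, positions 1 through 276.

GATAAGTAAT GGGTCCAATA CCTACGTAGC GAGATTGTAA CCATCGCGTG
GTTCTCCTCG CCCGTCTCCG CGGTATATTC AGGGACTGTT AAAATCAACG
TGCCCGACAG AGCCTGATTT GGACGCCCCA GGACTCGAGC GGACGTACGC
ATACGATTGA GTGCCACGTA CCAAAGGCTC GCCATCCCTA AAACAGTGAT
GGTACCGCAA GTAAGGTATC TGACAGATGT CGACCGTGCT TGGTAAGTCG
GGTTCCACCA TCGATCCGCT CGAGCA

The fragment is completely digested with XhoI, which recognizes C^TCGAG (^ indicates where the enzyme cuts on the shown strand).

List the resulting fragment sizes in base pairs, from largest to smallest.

XhoI sites (CTCGAG) start at positions 134, 269.
XhoI cuts after the first base of each site, so after positions 134, 269.
Linear molecule, 2 cuts → 3 fragments:
  1–134 → 134 bp
  135–269 → 135 bp
  270–276 → 7 bp
Sorted largest to smallest: 135, 134, 7 bp.

135, 134, 7 bp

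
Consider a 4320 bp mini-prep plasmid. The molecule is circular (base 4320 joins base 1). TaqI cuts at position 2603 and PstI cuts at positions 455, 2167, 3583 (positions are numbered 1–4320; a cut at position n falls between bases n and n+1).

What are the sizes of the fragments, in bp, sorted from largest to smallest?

Combined cut positions (sorted): 455, 2167, 2603, 3583.
Circular molecule, 4 cuts → 4 fragments:
  2167 − 455 = 1712 bp
  2603 − 2167 = 436 bp
  3583 − 2603 = 980 bp
  wrap: 4320 − 3583 + 455 = 1192 bp
Sorted largest to smallest: 1712, 1192, 980, 436 bp.

1712, 1192, 980, 436 bp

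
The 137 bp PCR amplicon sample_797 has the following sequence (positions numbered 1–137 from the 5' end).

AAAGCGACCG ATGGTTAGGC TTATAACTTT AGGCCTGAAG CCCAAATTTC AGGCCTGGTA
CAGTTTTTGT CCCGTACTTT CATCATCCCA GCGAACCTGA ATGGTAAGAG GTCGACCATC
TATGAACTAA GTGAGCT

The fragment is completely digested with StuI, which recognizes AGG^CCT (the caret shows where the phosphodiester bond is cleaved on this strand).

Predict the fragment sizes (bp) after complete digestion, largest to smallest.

StuI sites (AGGCCT) start at positions 31, 51.
StuI cuts after base 3 of each site, so after positions 33, 53.
Linear molecule, 2 cuts → 3 fragments:
  1–33 → 33 bp
  34–53 → 20 bp
  54–137 → 84 bp
Sorted largest to smallest: 84, 33, 20 bp.

84, 33, 20 bp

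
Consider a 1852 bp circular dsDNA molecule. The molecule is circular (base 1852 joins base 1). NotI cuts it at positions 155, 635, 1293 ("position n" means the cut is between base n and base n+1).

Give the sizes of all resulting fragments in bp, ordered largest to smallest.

Circular molecule, 3 cuts → 3 fragments:
  635 − 155 = 480 bp
  1293 − 635 = 658 bp
  wrap: 1852 − 1293 + 155 = 714 bp
Sorted largest to smallest: 714, 658, 480 bp.

714, 658, 480 bp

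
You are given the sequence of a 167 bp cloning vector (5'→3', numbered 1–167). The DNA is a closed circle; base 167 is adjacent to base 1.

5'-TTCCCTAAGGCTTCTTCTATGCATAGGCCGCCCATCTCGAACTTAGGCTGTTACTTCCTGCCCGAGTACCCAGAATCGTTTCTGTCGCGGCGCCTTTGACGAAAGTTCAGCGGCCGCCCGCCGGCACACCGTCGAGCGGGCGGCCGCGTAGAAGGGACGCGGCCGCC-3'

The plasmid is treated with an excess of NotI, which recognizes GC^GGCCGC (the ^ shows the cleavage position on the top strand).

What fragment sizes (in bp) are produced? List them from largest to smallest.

NotI sites (GCGGCCGC) start at positions 110, 140, 159.
NotI cuts after base 2 of each site, so after positions 111, 141, 160.
Circular molecule, 3 cuts → 3 fragments:
  112–141 → 30 bp
  142–160 → 19 bp
  161–167 then 1–111 → 7 + 111 = 118 bp
Sorted largest to smallest: 118, 30, 19 bp.

118, 30, 19 bp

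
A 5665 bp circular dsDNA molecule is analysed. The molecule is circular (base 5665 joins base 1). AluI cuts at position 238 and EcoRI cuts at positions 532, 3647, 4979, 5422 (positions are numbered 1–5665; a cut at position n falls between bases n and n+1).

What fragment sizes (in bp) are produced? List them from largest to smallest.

Combined cut positions (sorted): 238, 532, 3647, 4979, 5422.
Circular molecule, 5 cuts → 5 fragments:
  532 − 238 = 294 bp
  3647 − 532 = 3115 bp
  4979 − 3647 = 1332 bp
  5422 − 4979 = 443 bp
  wrap: 5665 − 5422 + 238 = 481 bp
Sorted largest to smallest: 3115, 1332, 481, 443, 294 bp.

3115, 1332, 481, 443, 294 bp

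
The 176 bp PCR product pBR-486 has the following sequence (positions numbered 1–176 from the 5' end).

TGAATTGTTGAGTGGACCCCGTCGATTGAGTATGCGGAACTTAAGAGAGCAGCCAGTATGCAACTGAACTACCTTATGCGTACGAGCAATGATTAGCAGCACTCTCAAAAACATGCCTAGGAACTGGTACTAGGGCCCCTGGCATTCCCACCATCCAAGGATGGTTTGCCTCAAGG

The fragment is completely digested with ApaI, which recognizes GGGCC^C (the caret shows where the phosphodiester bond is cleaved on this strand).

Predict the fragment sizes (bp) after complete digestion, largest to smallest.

The ApaI site (GGGCCC) starts at position 133.
ApaI cuts after base 5 of each site (before the last base), so after position 137.
Linear molecule, 1 cut → 2 fragments:
  1–137 → 137 bp
  138–176 → 39 bp
Sorted largest to smallest: 137, 39 bp.

137, 39 bp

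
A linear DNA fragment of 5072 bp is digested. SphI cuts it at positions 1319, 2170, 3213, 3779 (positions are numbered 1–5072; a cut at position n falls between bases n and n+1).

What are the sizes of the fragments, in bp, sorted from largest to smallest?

1319, 1293, 1043, 851, 566 bp

Linear molecule, 4 cuts → 5 fragments:
  1319 − 0 = 1319 bp
  2170 − 1319 = 851 bp
  3213 − 2170 = 1043 bp
  3779 − 3213 = 566 bp
  5072 − 3779 = 1293 bp
Sorted largest to smallest: 1319, 1293, 1043, 851, 566 bp.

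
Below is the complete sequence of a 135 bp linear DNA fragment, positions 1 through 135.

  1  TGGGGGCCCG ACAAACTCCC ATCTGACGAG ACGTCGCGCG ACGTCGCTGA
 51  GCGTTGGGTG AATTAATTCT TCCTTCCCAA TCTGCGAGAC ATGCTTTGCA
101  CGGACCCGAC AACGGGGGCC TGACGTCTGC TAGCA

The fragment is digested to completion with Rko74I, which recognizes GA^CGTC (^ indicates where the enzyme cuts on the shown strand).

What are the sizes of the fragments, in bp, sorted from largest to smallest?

82, 31, 12, 10 bp

Rko74I sites (GACGTC) start at positions 30, 40, 122.
Rko74I cuts after base 2 of each site, so after positions 31, 41, 123.
Linear molecule, 3 cuts → 4 fragments:
  1–31 → 31 bp
  32–41 → 10 bp
  42–123 → 82 bp
  124–135 → 12 bp
Sorted largest to smallest: 82, 31, 12, 10 bp.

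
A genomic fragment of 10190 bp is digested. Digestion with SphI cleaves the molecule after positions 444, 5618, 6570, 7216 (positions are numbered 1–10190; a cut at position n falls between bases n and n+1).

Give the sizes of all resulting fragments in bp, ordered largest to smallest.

Linear molecule, 4 cuts → 5 fragments:
  444 − 0 = 444 bp
  5618 − 444 = 5174 bp
  6570 − 5618 = 952 bp
  7216 − 6570 = 646 bp
  10190 − 7216 = 2974 bp
Sorted largest to smallest: 5174, 2974, 952, 646, 444 bp.

5174, 2974, 952, 646, 444 bp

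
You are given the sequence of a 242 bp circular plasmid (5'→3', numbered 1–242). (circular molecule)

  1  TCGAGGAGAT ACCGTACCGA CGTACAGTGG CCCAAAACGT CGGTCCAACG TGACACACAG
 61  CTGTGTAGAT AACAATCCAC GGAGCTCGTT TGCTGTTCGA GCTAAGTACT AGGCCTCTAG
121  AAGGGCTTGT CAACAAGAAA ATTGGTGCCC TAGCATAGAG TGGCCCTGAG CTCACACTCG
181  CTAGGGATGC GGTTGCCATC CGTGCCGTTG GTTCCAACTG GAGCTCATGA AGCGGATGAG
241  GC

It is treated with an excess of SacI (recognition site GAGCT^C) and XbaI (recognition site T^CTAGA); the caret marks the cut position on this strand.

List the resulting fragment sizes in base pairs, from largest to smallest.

SacI sites (GAGCTC) start at positions 82, 168, 221.
SacI cuts after base 5 of each site (before the last base), so after positions 86, 172, 225.
The XbaI site (TCTAGA) starts at position 116.
XbaI cuts after the first base of each site, so after position 116.
Combined cut positions: 86, 116, 172, 225.
Circular molecule, 4 cuts → 4 fragments:
  87–116 → 30 bp
  117–172 → 56 bp
  173–225 → 53 bp
  226–242 then 1–86 → 17 + 86 = 103 bp
Sorted largest to smallest: 103, 56, 53, 30 bp.

103, 56, 53, 30 bp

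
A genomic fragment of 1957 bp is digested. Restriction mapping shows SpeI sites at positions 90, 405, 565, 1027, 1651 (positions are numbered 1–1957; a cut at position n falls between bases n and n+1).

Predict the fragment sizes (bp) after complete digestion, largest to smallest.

624, 462, 315, 306, 160, 90 bp

Linear molecule, 5 cuts → 6 fragments:
  90 − 0 = 90 bp
  405 − 90 = 315 bp
  565 − 405 = 160 bp
  1027 − 565 = 462 bp
  1651 − 1027 = 624 bp
  1957 − 1651 = 306 bp
Sorted largest to smallest: 624, 462, 315, 306, 160, 90 bp.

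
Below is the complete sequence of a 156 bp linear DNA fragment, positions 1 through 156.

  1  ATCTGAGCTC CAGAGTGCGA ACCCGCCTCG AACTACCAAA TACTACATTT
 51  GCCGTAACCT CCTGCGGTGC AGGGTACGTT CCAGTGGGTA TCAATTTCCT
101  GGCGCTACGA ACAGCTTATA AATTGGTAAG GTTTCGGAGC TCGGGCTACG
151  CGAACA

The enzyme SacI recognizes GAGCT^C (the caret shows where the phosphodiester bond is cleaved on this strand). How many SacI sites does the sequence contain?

2

GAGCTC occurs starting at positions 5, 137.
SacI cuts at 2 sites.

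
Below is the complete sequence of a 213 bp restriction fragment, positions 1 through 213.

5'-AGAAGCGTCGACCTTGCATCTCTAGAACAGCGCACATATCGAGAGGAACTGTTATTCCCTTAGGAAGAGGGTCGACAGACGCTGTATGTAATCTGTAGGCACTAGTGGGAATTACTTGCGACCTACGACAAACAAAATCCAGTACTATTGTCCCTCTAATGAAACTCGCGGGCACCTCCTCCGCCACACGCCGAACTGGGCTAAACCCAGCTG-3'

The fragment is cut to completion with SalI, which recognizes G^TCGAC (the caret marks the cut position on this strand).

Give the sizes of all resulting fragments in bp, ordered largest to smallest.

142, 64, 7 bp

SalI sites (GTCGAC) start at positions 7, 71.
SalI cuts after the first base of each site, so after positions 7, 71.
Linear molecule, 2 cuts → 3 fragments:
  1–7 → 7 bp
  8–71 → 64 bp
  72–213 → 142 bp
Sorted largest to smallest: 142, 64, 7 bp.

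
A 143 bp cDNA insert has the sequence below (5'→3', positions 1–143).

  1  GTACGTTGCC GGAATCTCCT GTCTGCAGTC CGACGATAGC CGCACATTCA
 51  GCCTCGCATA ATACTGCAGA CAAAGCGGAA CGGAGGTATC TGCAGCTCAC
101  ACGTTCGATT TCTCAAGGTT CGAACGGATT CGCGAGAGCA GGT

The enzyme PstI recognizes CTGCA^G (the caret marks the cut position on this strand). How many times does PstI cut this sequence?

CTGCAG occurs starting at positions 23, 64, 90.
PstI cuts at 3 sites.

3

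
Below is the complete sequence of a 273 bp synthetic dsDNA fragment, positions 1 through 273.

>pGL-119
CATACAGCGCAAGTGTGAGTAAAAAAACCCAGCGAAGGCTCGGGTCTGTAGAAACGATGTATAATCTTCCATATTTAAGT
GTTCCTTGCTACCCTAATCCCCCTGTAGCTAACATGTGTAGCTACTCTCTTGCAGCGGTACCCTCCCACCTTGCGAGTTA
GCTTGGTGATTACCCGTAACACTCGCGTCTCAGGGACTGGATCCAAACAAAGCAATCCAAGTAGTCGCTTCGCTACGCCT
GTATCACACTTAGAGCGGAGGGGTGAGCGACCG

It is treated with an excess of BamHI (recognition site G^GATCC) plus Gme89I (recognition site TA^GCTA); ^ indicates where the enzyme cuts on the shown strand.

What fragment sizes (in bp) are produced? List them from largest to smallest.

The BamHI site (GGATCC) starts at position 199.
BamHI cuts after the first base of each site, so after position 199.
Gme89I sites (TAGCTA) start at positions 106, 119.
Gme89I cuts after base 2 of each site, so after positions 107, 120.
Combined cut positions: 107, 120, 199.
Linear molecule, 3 cuts → 4 fragments:
  1–107 → 107 bp
  108–120 → 13 bp
  121–199 → 79 bp
  200–273 → 74 bp
Sorted largest to smallest: 107, 79, 74, 13 bp.

107, 79, 74, 13 bp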